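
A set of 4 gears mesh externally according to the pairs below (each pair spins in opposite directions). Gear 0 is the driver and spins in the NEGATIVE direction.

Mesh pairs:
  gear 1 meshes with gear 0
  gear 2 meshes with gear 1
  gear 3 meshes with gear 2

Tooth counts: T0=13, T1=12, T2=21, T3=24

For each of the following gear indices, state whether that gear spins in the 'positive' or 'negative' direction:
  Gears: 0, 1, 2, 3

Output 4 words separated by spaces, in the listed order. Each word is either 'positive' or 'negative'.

Answer: negative positive negative positive

Derivation:
Gear 0 (driver): negative (depth 0)
  gear 1: meshes with gear 0 -> depth 1 -> positive (opposite of gear 0)
  gear 2: meshes with gear 1 -> depth 2 -> negative (opposite of gear 1)
  gear 3: meshes with gear 2 -> depth 3 -> positive (opposite of gear 2)
Queried indices 0, 1, 2, 3 -> negative, positive, negative, positive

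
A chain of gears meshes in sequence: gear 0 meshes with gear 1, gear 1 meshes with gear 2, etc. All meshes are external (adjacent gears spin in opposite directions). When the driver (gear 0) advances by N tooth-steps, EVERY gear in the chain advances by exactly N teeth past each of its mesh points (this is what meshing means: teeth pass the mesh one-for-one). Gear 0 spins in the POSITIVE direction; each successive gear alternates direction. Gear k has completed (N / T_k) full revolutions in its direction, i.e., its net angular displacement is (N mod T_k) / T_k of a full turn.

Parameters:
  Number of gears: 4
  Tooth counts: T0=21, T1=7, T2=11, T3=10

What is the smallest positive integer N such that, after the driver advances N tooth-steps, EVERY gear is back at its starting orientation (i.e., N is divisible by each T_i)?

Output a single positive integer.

Gear k returns to start when N is a multiple of T_k.
All gears at start simultaneously when N is a common multiple of [21, 7, 11, 10]; the smallest such N is lcm(21, 7, 11, 10).
Start: lcm = T0 = 21
Fold in T1=7: gcd(21, 7) = 7; lcm(21, 7) = 21 * 7 / 7 = 147 / 7 = 21
Fold in T2=11: gcd(21, 11) = 1; lcm(21, 11) = 21 * 11 / 1 = 231 / 1 = 231
Fold in T3=10: gcd(231, 10) = 1; lcm(231, 10) = 231 * 10 / 1 = 2310 / 1 = 2310
Full cycle length = 2310

Answer: 2310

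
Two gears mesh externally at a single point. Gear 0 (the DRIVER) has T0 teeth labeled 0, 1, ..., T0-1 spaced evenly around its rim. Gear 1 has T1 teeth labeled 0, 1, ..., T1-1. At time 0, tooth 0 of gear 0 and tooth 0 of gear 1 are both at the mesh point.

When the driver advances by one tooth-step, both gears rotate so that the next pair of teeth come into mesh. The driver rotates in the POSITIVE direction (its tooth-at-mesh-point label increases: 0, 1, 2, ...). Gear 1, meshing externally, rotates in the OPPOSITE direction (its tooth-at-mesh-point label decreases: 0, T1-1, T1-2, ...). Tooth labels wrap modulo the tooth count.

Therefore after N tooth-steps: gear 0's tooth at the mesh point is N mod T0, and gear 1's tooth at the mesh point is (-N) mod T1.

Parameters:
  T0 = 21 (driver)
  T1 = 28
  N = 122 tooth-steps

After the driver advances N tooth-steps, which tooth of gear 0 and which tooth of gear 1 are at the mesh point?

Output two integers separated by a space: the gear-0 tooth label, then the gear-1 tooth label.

Answer: 17 18

Derivation:
Gear 0 (driver, T0=21): tooth at mesh = N mod T0
  122 = 5 * 21 + 17, so 122 mod 21 = 17
  gear 0 tooth = 17
Gear 1 (driven, T1=28): tooth at mesh = (-N) mod T1
  122 = 4 * 28 + 10, so 122 mod 28 = 10
  (-122) mod 28 = (-10) mod 28 = 28 - 10 = 18
Mesh after 122 steps: gear-0 tooth 17 meets gear-1 tooth 18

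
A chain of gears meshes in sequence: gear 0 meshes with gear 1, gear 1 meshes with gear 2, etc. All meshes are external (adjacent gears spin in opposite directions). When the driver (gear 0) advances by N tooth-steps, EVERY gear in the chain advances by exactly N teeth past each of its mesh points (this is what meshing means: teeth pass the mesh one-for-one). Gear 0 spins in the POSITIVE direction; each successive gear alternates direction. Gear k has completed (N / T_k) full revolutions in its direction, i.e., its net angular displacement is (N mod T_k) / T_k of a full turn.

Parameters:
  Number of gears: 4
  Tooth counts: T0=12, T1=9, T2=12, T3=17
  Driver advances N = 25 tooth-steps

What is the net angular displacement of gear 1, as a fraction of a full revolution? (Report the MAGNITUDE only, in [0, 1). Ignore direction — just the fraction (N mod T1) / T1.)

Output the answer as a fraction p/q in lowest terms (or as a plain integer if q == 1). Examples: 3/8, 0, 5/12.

Answer: 7/9

Derivation:
Chain of 4 gears, tooth counts: [12, 9, 12, 17]
  gear 0: T0=12, direction=positive, advance = 25 mod 12 = 1 teeth = 1/12 turn
  gear 1: T1=9, direction=negative, advance = 25 mod 9 = 7 teeth = 7/9 turn
  gear 2: T2=12, direction=positive, advance = 25 mod 12 = 1 teeth = 1/12 turn
  gear 3: T3=17, direction=negative, advance = 25 mod 17 = 8 teeth = 8/17 turn
Gear 1: 25 mod 9 = 7
Fraction = 7 / 9 = 7/9 (gcd(7,9)=1) = 7/9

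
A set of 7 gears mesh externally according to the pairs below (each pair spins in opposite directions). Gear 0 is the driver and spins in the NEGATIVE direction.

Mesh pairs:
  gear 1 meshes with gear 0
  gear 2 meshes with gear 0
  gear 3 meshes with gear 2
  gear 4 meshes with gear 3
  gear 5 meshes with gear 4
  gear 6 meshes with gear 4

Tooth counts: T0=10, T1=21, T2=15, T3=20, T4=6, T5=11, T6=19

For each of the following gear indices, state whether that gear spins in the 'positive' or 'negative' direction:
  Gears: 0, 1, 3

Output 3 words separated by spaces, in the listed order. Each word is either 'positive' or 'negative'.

Answer: negative positive negative

Derivation:
Gear 0 (driver): negative (depth 0)
  gear 1: meshes with gear 0 -> depth 1 -> positive (opposite of gear 0)
  gear 2: meshes with gear 0 -> depth 1 -> positive (opposite of gear 0)
  gear 3: meshes with gear 2 -> depth 2 -> negative (opposite of gear 2)
  gear 4: meshes with gear 3 -> depth 3 -> positive (opposite of gear 3)
  gear 5: meshes with gear 4 -> depth 4 -> negative (opposite of gear 4)
  gear 6: meshes with gear 4 -> depth 4 -> negative (opposite of gear 4)
Queried indices 0, 1, 3 -> negative, positive, negative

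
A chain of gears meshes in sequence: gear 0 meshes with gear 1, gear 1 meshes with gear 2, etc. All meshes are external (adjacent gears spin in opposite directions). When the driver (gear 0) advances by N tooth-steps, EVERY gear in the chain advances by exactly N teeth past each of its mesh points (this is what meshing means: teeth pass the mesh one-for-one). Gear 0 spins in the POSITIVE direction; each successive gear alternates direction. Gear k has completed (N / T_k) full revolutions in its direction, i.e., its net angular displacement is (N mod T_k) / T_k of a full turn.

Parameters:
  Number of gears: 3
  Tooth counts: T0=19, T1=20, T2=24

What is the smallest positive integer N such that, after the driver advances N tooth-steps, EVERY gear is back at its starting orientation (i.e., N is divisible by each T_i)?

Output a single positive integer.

Answer: 2280

Derivation:
Gear k returns to start when N is a multiple of T_k.
All gears at start simultaneously when N is a common multiple of [19, 20, 24]; the smallest such N is lcm(19, 20, 24).
Start: lcm = T0 = 19
Fold in T1=20: gcd(19, 20) = 1; lcm(19, 20) = 19 * 20 / 1 = 380 / 1 = 380
Fold in T2=24: gcd(380, 24) = 4; lcm(380, 24) = 380 * 24 / 4 = 9120 / 4 = 2280
Full cycle length = 2280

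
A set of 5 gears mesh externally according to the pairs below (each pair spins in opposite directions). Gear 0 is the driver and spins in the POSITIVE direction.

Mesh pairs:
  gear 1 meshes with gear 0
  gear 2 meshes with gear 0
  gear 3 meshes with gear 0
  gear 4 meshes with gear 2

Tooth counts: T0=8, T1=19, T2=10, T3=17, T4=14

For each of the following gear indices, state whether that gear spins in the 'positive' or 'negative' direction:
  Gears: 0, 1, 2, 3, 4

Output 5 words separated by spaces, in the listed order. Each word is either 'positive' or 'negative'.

Gear 0 (driver): positive (depth 0)
  gear 1: meshes with gear 0 -> depth 1 -> negative (opposite of gear 0)
  gear 2: meshes with gear 0 -> depth 1 -> negative (opposite of gear 0)
  gear 3: meshes with gear 0 -> depth 1 -> negative (opposite of gear 0)
  gear 4: meshes with gear 2 -> depth 2 -> positive (opposite of gear 2)
Queried indices 0, 1, 2, 3, 4 -> positive, negative, negative, negative, positive

Answer: positive negative negative negative positive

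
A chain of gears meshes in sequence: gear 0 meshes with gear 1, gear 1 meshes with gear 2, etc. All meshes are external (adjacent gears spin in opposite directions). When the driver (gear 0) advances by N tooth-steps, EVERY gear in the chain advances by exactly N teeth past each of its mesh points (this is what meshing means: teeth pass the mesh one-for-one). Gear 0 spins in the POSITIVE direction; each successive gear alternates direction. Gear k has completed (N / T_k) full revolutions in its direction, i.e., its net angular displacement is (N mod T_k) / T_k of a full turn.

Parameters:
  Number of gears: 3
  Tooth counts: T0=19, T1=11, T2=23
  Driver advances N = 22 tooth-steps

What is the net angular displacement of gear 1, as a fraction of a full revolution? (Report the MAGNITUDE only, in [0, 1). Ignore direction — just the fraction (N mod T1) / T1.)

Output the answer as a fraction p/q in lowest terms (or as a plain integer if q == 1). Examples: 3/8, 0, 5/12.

Answer: 0

Derivation:
Chain of 3 gears, tooth counts: [19, 11, 23]
  gear 0: T0=19, direction=positive, advance = 22 mod 19 = 3 teeth = 3/19 turn
  gear 1: T1=11, direction=negative, advance = 22 mod 11 = 0 teeth = 0/11 turn
  gear 2: T2=23, direction=positive, advance = 22 mod 23 = 22 teeth = 22/23 turn
Gear 1: 22 mod 11 = 0
Fraction = 0 / 11 = 0/1 (gcd(0,11)=11) = 0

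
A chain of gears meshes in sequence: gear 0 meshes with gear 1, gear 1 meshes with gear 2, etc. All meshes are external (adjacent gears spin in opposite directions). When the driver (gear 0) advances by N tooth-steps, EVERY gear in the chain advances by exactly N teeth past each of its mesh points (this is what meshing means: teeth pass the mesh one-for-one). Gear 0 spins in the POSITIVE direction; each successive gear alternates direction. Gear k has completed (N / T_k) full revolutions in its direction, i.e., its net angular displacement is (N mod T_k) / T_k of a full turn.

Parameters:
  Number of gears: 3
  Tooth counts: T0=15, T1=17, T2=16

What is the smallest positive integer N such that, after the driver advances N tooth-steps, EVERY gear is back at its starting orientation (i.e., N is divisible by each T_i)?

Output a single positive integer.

Gear k returns to start when N is a multiple of T_k.
All gears at start simultaneously when N is a common multiple of [15, 17, 16]; the smallest such N is lcm(15, 17, 16).
Start: lcm = T0 = 15
Fold in T1=17: gcd(15, 17) = 1; lcm(15, 17) = 15 * 17 / 1 = 255 / 1 = 255
Fold in T2=16: gcd(255, 16) = 1; lcm(255, 16) = 255 * 16 / 1 = 4080 / 1 = 4080
Full cycle length = 4080

Answer: 4080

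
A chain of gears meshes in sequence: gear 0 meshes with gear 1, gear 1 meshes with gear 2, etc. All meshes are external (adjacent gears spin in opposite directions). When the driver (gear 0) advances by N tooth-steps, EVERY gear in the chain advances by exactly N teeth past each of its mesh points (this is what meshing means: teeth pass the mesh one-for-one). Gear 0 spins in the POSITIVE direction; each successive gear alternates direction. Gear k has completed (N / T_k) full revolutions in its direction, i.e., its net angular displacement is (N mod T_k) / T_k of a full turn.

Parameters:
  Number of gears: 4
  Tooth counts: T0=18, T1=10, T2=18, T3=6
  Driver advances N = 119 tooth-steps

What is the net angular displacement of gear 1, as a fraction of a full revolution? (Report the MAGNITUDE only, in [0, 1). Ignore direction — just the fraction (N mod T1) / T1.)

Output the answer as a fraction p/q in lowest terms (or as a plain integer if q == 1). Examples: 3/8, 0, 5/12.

Answer: 9/10

Derivation:
Chain of 4 gears, tooth counts: [18, 10, 18, 6]
  gear 0: T0=18, direction=positive, advance = 119 mod 18 = 11 teeth = 11/18 turn
  gear 1: T1=10, direction=negative, advance = 119 mod 10 = 9 teeth = 9/10 turn
  gear 2: T2=18, direction=positive, advance = 119 mod 18 = 11 teeth = 11/18 turn
  gear 3: T3=6, direction=negative, advance = 119 mod 6 = 5 teeth = 5/6 turn
Gear 1: 119 mod 10 = 9
Fraction = 9 / 10 = 9/10 (gcd(9,10)=1) = 9/10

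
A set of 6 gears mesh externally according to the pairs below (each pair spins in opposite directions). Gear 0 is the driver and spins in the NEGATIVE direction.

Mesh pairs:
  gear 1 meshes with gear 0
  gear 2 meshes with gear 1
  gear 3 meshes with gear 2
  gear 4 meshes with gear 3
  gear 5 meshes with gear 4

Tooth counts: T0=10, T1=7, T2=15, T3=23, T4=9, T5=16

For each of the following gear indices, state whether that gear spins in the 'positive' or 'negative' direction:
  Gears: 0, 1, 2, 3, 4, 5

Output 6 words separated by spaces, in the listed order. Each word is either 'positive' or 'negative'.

Answer: negative positive negative positive negative positive

Derivation:
Gear 0 (driver): negative (depth 0)
  gear 1: meshes with gear 0 -> depth 1 -> positive (opposite of gear 0)
  gear 2: meshes with gear 1 -> depth 2 -> negative (opposite of gear 1)
  gear 3: meshes with gear 2 -> depth 3 -> positive (opposite of gear 2)
  gear 4: meshes with gear 3 -> depth 4 -> negative (opposite of gear 3)
  gear 5: meshes with gear 4 -> depth 5 -> positive (opposite of gear 4)
Queried indices 0, 1, 2, 3, 4, 5 -> negative, positive, negative, positive, negative, positive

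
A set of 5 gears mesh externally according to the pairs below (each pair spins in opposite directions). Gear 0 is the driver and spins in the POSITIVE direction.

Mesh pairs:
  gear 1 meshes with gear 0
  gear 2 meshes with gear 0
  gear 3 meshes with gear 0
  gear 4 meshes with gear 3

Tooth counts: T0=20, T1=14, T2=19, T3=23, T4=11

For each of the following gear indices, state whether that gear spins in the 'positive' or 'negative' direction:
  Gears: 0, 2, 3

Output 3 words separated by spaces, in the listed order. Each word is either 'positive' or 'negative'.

Gear 0 (driver): positive (depth 0)
  gear 1: meshes with gear 0 -> depth 1 -> negative (opposite of gear 0)
  gear 2: meshes with gear 0 -> depth 1 -> negative (opposite of gear 0)
  gear 3: meshes with gear 0 -> depth 1 -> negative (opposite of gear 0)
  gear 4: meshes with gear 3 -> depth 2 -> positive (opposite of gear 3)
Queried indices 0, 2, 3 -> positive, negative, negative

Answer: positive negative negative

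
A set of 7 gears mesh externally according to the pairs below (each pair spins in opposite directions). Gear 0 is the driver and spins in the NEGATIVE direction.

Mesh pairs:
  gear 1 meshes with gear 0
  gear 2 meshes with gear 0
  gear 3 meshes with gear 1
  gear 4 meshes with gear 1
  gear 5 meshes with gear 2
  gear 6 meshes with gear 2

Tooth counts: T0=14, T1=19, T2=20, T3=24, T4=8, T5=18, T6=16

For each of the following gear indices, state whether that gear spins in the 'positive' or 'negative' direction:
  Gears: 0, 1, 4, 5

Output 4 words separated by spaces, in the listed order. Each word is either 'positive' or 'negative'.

Answer: negative positive negative negative

Derivation:
Gear 0 (driver): negative (depth 0)
  gear 1: meshes with gear 0 -> depth 1 -> positive (opposite of gear 0)
  gear 2: meshes with gear 0 -> depth 1 -> positive (opposite of gear 0)
  gear 3: meshes with gear 1 -> depth 2 -> negative (opposite of gear 1)
  gear 4: meshes with gear 1 -> depth 2 -> negative (opposite of gear 1)
  gear 5: meshes with gear 2 -> depth 2 -> negative (opposite of gear 2)
  gear 6: meshes with gear 2 -> depth 2 -> negative (opposite of gear 2)
Queried indices 0, 1, 4, 5 -> negative, positive, negative, negative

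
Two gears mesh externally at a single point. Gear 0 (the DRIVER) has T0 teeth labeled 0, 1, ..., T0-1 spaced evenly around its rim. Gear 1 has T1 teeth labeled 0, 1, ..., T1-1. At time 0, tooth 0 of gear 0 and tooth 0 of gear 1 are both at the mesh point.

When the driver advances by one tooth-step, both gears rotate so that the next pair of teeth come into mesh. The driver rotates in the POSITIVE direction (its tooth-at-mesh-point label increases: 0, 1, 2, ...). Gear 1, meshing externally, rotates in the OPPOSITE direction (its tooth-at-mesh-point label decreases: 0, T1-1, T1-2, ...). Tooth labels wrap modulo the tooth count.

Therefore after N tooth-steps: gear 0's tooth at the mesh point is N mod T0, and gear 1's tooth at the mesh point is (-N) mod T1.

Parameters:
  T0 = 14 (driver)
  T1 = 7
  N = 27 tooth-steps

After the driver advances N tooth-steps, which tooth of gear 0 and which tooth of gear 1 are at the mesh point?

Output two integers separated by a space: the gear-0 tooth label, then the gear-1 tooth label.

Gear 0 (driver, T0=14): tooth at mesh = N mod T0
  27 = 1 * 14 + 13, so 27 mod 14 = 13
  gear 0 tooth = 13
Gear 1 (driven, T1=7): tooth at mesh = (-N) mod T1
  27 = 3 * 7 + 6, so 27 mod 7 = 6
  (-27) mod 7 = (-6) mod 7 = 7 - 6 = 1
Mesh after 27 steps: gear-0 tooth 13 meets gear-1 tooth 1

Answer: 13 1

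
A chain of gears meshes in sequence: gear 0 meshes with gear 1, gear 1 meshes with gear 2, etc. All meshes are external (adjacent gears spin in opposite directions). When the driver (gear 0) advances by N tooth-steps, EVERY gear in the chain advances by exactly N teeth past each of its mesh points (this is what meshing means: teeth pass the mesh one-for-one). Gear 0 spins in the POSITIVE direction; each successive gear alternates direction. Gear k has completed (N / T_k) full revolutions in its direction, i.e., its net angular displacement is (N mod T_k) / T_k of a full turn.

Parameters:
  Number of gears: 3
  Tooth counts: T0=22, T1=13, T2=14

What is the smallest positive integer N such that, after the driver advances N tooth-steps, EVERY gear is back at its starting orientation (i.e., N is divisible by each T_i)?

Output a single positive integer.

Answer: 2002

Derivation:
Gear k returns to start when N is a multiple of T_k.
All gears at start simultaneously when N is a common multiple of [22, 13, 14]; the smallest such N is lcm(22, 13, 14).
Start: lcm = T0 = 22
Fold in T1=13: gcd(22, 13) = 1; lcm(22, 13) = 22 * 13 / 1 = 286 / 1 = 286
Fold in T2=14: gcd(286, 14) = 2; lcm(286, 14) = 286 * 14 / 2 = 4004 / 2 = 2002
Full cycle length = 2002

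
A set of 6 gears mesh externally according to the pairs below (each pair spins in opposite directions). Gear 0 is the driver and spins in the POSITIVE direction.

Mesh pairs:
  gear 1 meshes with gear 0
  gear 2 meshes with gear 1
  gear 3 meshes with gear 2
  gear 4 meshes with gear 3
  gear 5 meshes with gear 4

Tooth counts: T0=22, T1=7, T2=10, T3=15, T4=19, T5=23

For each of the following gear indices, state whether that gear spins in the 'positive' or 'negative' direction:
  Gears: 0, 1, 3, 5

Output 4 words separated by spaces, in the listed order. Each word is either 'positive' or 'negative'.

Gear 0 (driver): positive (depth 0)
  gear 1: meshes with gear 0 -> depth 1 -> negative (opposite of gear 0)
  gear 2: meshes with gear 1 -> depth 2 -> positive (opposite of gear 1)
  gear 3: meshes with gear 2 -> depth 3 -> negative (opposite of gear 2)
  gear 4: meshes with gear 3 -> depth 4 -> positive (opposite of gear 3)
  gear 5: meshes with gear 4 -> depth 5 -> negative (opposite of gear 4)
Queried indices 0, 1, 3, 5 -> positive, negative, negative, negative

Answer: positive negative negative negative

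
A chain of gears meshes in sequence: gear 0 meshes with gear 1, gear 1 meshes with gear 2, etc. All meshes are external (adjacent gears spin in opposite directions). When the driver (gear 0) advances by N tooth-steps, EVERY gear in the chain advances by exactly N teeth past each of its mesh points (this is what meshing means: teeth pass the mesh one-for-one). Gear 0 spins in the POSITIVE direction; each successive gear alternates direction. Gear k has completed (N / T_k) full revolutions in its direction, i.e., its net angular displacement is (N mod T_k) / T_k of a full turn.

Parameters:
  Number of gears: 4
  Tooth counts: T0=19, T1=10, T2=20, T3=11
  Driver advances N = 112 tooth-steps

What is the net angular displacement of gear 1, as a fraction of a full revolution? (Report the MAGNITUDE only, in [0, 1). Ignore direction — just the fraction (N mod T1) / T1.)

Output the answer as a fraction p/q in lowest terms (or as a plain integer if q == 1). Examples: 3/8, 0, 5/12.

Answer: 1/5

Derivation:
Chain of 4 gears, tooth counts: [19, 10, 20, 11]
  gear 0: T0=19, direction=positive, advance = 112 mod 19 = 17 teeth = 17/19 turn
  gear 1: T1=10, direction=negative, advance = 112 mod 10 = 2 teeth = 2/10 turn
  gear 2: T2=20, direction=positive, advance = 112 mod 20 = 12 teeth = 12/20 turn
  gear 3: T3=11, direction=negative, advance = 112 mod 11 = 2 teeth = 2/11 turn
Gear 1: 112 mod 10 = 2
Fraction = 2 / 10 = 1/5 (gcd(2,10)=2) = 1/5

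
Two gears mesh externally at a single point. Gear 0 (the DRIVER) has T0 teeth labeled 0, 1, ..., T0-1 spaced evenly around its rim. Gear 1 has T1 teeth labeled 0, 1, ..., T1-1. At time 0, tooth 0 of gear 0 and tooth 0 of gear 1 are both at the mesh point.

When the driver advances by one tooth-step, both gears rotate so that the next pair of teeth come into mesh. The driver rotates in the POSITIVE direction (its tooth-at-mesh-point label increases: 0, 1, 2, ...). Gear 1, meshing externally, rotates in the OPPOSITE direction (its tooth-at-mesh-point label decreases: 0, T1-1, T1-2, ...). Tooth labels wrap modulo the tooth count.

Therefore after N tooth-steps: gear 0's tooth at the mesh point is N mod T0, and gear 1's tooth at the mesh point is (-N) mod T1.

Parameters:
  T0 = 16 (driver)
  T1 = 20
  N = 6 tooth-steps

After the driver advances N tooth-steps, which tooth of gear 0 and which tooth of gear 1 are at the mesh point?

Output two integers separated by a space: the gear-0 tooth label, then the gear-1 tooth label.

Answer: 6 14

Derivation:
Gear 0 (driver, T0=16): tooth at mesh = N mod T0
  6 = 0 * 16 + 6, so 6 mod 16 = 6
  gear 0 tooth = 6
Gear 1 (driven, T1=20): tooth at mesh = (-N) mod T1
  6 = 0 * 20 + 6, so 6 mod 20 = 6
  (-6) mod 20 = (-6) mod 20 = 20 - 6 = 14
Mesh after 6 steps: gear-0 tooth 6 meets gear-1 tooth 14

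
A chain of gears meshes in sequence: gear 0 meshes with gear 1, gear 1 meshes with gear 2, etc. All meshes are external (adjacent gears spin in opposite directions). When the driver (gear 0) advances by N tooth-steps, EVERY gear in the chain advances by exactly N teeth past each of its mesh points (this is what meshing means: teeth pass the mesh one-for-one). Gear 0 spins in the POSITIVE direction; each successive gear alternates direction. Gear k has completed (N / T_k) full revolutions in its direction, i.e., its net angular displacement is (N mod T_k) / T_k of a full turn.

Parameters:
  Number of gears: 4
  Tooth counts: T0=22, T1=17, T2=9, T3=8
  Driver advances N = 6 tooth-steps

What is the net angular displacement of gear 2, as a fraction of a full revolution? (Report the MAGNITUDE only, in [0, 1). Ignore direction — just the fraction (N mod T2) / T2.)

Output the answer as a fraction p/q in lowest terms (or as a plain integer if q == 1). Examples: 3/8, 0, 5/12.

Answer: 2/3

Derivation:
Chain of 4 gears, tooth counts: [22, 17, 9, 8]
  gear 0: T0=22, direction=positive, advance = 6 mod 22 = 6 teeth = 6/22 turn
  gear 1: T1=17, direction=negative, advance = 6 mod 17 = 6 teeth = 6/17 turn
  gear 2: T2=9, direction=positive, advance = 6 mod 9 = 6 teeth = 6/9 turn
  gear 3: T3=8, direction=negative, advance = 6 mod 8 = 6 teeth = 6/8 turn
Gear 2: 6 mod 9 = 6
Fraction = 6 / 9 = 2/3 (gcd(6,9)=3) = 2/3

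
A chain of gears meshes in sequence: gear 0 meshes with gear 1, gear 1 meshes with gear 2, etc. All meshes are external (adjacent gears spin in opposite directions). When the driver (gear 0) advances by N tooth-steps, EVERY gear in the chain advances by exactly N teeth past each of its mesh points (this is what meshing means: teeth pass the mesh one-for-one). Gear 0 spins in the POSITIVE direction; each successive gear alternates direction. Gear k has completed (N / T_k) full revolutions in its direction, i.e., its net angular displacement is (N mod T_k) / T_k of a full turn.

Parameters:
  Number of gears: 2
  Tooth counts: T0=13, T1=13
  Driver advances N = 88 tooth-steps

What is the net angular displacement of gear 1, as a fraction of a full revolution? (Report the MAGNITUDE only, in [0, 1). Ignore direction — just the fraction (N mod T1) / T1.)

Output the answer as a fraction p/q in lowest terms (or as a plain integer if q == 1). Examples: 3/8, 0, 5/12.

Chain of 2 gears, tooth counts: [13, 13]
  gear 0: T0=13, direction=positive, advance = 88 mod 13 = 10 teeth = 10/13 turn
  gear 1: T1=13, direction=negative, advance = 88 mod 13 = 10 teeth = 10/13 turn
Gear 1: 88 mod 13 = 10
Fraction = 10 / 13 = 10/13 (gcd(10,13)=1) = 10/13

Answer: 10/13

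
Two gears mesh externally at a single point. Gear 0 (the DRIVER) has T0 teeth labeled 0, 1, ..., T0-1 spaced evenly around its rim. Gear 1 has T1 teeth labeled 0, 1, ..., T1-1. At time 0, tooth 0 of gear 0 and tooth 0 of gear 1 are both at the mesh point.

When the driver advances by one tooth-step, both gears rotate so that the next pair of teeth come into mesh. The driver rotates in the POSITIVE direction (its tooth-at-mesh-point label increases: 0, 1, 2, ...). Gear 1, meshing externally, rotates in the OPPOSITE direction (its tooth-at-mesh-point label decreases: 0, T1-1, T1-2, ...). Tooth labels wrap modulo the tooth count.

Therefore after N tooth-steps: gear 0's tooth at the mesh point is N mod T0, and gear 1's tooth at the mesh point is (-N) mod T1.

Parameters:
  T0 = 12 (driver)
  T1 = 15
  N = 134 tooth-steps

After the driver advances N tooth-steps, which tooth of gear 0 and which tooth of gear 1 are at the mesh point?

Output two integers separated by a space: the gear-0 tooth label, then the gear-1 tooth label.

Answer: 2 1

Derivation:
Gear 0 (driver, T0=12): tooth at mesh = N mod T0
  134 = 11 * 12 + 2, so 134 mod 12 = 2
  gear 0 tooth = 2
Gear 1 (driven, T1=15): tooth at mesh = (-N) mod T1
  134 = 8 * 15 + 14, so 134 mod 15 = 14
  (-134) mod 15 = (-14) mod 15 = 15 - 14 = 1
Mesh after 134 steps: gear-0 tooth 2 meets gear-1 tooth 1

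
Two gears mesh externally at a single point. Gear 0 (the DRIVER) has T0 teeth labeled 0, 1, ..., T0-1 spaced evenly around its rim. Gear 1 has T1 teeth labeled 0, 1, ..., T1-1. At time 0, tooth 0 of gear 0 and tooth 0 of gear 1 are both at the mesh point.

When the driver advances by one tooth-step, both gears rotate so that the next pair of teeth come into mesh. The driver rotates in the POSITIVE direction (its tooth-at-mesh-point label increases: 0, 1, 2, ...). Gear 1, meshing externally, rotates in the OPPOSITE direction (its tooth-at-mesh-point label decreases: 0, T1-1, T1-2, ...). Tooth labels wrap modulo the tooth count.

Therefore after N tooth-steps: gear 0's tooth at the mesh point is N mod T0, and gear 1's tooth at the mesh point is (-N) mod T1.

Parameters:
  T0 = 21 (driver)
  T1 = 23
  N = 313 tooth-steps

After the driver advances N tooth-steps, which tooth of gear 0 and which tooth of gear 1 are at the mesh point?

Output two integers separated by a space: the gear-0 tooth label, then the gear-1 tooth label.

Answer: 19 9

Derivation:
Gear 0 (driver, T0=21): tooth at mesh = N mod T0
  313 = 14 * 21 + 19, so 313 mod 21 = 19
  gear 0 tooth = 19
Gear 1 (driven, T1=23): tooth at mesh = (-N) mod T1
  313 = 13 * 23 + 14, so 313 mod 23 = 14
  (-313) mod 23 = (-14) mod 23 = 23 - 14 = 9
Mesh after 313 steps: gear-0 tooth 19 meets gear-1 tooth 9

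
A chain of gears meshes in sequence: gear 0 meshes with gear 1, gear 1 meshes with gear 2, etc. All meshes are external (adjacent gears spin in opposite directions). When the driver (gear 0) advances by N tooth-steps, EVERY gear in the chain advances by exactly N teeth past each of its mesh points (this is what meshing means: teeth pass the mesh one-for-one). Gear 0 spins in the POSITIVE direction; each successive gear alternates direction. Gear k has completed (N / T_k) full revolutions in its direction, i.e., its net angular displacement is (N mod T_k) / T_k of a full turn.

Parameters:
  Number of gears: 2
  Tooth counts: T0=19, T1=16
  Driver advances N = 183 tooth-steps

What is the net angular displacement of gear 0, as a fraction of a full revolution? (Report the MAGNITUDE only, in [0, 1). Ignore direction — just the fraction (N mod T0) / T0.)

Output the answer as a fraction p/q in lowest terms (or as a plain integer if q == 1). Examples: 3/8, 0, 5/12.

Answer: 12/19

Derivation:
Chain of 2 gears, tooth counts: [19, 16]
  gear 0: T0=19, direction=positive, advance = 183 mod 19 = 12 teeth = 12/19 turn
  gear 1: T1=16, direction=negative, advance = 183 mod 16 = 7 teeth = 7/16 turn
Gear 0: 183 mod 19 = 12
Fraction = 12 / 19 = 12/19 (gcd(12,19)=1) = 12/19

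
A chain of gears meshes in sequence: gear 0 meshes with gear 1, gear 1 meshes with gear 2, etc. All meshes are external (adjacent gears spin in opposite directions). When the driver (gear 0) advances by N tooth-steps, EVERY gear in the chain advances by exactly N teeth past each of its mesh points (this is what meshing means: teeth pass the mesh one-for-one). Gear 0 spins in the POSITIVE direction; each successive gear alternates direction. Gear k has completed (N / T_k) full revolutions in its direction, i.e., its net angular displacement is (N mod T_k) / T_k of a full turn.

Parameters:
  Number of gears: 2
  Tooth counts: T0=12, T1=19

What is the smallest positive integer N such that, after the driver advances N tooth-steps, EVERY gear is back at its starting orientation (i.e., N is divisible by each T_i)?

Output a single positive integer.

Gear k returns to start when N is a multiple of T_k.
All gears at start simultaneously when N is a common multiple of [12, 19]; the smallest such N is lcm(12, 19).
Start: lcm = T0 = 12
Fold in T1=19: gcd(12, 19) = 1; lcm(12, 19) = 12 * 19 / 1 = 228 / 1 = 228
Full cycle length = 228

Answer: 228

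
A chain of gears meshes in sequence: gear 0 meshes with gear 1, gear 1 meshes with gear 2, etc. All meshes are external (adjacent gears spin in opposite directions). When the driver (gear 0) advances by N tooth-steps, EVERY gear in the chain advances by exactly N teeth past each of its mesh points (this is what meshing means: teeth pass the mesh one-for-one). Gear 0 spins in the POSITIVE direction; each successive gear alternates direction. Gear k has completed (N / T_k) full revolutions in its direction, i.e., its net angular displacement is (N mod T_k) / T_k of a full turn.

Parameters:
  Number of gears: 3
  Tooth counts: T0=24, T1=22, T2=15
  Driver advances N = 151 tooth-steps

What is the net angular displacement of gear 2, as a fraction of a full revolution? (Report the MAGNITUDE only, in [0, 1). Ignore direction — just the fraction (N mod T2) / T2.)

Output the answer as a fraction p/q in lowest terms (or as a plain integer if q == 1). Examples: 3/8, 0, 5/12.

Chain of 3 gears, tooth counts: [24, 22, 15]
  gear 0: T0=24, direction=positive, advance = 151 mod 24 = 7 teeth = 7/24 turn
  gear 1: T1=22, direction=negative, advance = 151 mod 22 = 19 teeth = 19/22 turn
  gear 2: T2=15, direction=positive, advance = 151 mod 15 = 1 teeth = 1/15 turn
Gear 2: 151 mod 15 = 1
Fraction = 1 / 15 = 1/15 (gcd(1,15)=1) = 1/15

Answer: 1/15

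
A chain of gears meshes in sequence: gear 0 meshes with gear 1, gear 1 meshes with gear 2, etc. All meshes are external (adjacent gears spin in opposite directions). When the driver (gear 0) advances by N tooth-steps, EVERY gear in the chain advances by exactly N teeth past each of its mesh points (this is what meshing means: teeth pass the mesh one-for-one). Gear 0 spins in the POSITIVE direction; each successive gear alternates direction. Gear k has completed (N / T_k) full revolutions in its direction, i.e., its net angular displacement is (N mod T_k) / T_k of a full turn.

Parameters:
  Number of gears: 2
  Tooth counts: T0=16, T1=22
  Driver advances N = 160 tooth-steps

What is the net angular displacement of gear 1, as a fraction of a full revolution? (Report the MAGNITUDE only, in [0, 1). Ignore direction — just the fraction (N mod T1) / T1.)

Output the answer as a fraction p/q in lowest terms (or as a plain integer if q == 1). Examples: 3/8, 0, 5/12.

Chain of 2 gears, tooth counts: [16, 22]
  gear 0: T0=16, direction=positive, advance = 160 mod 16 = 0 teeth = 0/16 turn
  gear 1: T1=22, direction=negative, advance = 160 mod 22 = 6 teeth = 6/22 turn
Gear 1: 160 mod 22 = 6
Fraction = 6 / 22 = 3/11 (gcd(6,22)=2) = 3/11

Answer: 3/11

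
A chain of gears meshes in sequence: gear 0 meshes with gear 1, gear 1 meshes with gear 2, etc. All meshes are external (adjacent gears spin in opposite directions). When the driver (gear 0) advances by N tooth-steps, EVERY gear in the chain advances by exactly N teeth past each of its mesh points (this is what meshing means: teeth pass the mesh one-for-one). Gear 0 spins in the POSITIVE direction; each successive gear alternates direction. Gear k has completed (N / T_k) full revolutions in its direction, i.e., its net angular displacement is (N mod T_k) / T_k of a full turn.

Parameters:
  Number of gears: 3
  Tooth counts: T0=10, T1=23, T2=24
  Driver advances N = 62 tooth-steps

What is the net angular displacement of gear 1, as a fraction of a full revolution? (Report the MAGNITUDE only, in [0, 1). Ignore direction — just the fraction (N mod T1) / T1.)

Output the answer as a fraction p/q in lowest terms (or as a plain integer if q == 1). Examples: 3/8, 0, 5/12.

Answer: 16/23

Derivation:
Chain of 3 gears, tooth counts: [10, 23, 24]
  gear 0: T0=10, direction=positive, advance = 62 mod 10 = 2 teeth = 2/10 turn
  gear 1: T1=23, direction=negative, advance = 62 mod 23 = 16 teeth = 16/23 turn
  gear 2: T2=24, direction=positive, advance = 62 mod 24 = 14 teeth = 14/24 turn
Gear 1: 62 mod 23 = 16
Fraction = 16 / 23 = 16/23 (gcd(16,23)=1) = 16/23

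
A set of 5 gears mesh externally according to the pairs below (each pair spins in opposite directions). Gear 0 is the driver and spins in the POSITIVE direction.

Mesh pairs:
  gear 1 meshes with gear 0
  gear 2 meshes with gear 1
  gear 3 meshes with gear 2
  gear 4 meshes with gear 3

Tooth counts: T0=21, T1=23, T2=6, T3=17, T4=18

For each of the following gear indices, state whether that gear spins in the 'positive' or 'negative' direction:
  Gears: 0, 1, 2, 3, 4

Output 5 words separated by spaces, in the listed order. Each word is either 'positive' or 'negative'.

Answer: positive negative positive negative positive

Derivation:
Gear 0 (driver): positive (depth 0)
  gear 1: meshes with gear 0 -> depth 1 -> negative (opposite of gear 0)
  gear 2: meshes with gear 1 -> depth 2 -> positive (opposite of gear 1)
  gear 3: meshes with gear 2 -> depth 3 -> negative (opposite of gear 2)
  gear 4: meshes with gear 3 -> depth 4 -> positive (opposite of gear 3)
Queried indices 0, 1, 2, 3, 4 -> positive, negative, positive, negative, positive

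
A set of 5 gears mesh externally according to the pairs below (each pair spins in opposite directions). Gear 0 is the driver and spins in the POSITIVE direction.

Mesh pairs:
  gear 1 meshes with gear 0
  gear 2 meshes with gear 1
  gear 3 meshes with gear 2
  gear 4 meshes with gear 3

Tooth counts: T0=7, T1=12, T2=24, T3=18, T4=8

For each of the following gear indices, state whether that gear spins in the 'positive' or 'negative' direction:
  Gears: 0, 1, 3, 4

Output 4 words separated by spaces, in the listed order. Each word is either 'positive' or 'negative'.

Gear 0 (driver): positive (depth 0)
  gear 1: meshes with gear 0 -> depth 1 -> negative (opposite of gear 0)
  gear 2: meshes with gear 1 -> depth 2 -> positive (opposite of gear 1)
  gear 3: meshes with gear 2 -> depth 3 -> negative (opposite of gear 2)
  gear 4: meshes with gear 3 -> depth 4 -> positive (opposite of gear 3)
Queried indices 0, 1, 3, 4 -> positive, negative, negative, positive

Answer: positive negative negative positive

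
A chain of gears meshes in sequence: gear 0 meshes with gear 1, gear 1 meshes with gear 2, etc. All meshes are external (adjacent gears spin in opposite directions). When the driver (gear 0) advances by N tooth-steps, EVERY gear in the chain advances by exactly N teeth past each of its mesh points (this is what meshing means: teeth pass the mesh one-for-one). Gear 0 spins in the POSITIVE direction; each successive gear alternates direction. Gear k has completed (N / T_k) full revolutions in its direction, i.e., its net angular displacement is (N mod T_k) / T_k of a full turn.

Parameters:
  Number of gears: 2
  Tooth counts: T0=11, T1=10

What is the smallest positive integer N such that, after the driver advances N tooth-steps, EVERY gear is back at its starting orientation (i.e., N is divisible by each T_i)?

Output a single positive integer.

Answer: 110

Derivation:
Gear k returns to start when N is a multiple of T_k.
All gears at start simultaneously when N is a common multiple of [11, 10]; the smallest such N is lcm(11, 10).
Start: lcm = T0 = 11
Fold in T1=10: gcd(11, 10) = 1; lcm(11, 10) = 11 * 10 / 1 = 110 / 1 = 110
Full cycle length = 110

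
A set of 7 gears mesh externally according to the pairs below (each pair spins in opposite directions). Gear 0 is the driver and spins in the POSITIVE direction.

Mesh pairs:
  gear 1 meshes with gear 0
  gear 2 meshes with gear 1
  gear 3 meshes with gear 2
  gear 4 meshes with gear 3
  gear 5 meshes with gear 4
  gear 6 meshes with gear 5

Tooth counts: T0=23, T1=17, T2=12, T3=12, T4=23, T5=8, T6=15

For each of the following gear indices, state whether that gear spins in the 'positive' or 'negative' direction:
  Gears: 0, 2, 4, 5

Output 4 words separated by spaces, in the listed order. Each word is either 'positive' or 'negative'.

Gear 0 (driver): positive (depth 0)
  gear 1: meshes with gear 0 -> depth 1 -> negative (opposite of gear 0)
  gear 2: meshes with gear 1 -> depth 2 -> positive (opposite of gear 1)
  gear 3: meshes with gear 2 -> depth 3 -> negative (opposite of gear 2)
  gear 4: meshes with gear 3 -> depth 4 -> positive (opposite of gear 3)
  gear 5: meshes with gear 4 -> depth 5 -> negative (opposite of gear 4)
  gear 6: meshes with gear 5 -> depth 6 -> positive (opposite of gear 5)
Queried indices 0, 2, 4, 5 -> positive, positive, positive, negative

Answer: positive positive positive negative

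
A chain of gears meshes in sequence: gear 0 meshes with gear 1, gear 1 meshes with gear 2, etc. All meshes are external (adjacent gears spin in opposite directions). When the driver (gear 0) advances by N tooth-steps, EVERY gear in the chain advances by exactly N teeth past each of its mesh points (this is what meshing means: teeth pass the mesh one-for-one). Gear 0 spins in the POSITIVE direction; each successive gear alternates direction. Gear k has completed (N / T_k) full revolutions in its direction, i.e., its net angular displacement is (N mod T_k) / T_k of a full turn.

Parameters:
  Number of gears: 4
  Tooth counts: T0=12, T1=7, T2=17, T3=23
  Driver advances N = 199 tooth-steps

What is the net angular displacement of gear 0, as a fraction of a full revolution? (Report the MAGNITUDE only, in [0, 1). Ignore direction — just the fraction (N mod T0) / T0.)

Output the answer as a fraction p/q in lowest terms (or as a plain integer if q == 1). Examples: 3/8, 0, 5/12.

Chain of 4 gears, tooth counts: [12, 7, 17, 23]
  gear 0: T0=12, direction=positive, advance = 199 mod 12 = 7 teeth = 7/12 turn
  gear 1: T1=7, direction=negative, advance = 199 mod 7 = 3 teeth = 3/7 turn
  gear 2: T2=17, direction=positive, advance = 199 mod 17 = 12 teeth = 12/17 turn
  gear 3: T3=23, direction=negative, advance = 199 mod 23 = 15 teeth = 15/23 turn
Gear 0: 199 mod 12 = 7
Fraction = 7 / 12 = 7/12 (gcd(7,12)=1) = 7/12

Answer: 7/12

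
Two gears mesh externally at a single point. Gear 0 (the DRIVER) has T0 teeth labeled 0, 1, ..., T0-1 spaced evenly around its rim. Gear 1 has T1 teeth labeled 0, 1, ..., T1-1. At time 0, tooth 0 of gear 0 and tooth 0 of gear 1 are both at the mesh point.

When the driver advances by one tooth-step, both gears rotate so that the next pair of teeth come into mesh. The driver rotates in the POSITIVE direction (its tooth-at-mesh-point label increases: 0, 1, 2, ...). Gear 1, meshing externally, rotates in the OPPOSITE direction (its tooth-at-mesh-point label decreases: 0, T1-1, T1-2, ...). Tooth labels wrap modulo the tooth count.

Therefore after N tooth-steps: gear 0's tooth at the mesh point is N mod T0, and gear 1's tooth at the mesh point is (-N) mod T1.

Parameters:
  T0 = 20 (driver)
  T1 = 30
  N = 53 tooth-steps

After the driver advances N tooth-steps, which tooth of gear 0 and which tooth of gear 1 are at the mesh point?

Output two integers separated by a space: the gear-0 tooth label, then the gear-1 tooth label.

Gear 0 (driver, T0=20): tooth at mesh = N mod T0
  53 = 2 * 20 + 13, so 53 mod 20 = 13
  gear 0 tooth = 13
Gear 1 (driven, T1=30): tooth at mesh = (-N) mod T1
  53 = 1 * 30 + 23, so 53 mod 30 = 23
  (-53) mod 30 = (-23) mod 30 = 30 - 23 = 7
Mesh after 53 steps: gear-0 tooth 13 meets gear-1 tooth 7

Answer: 13 7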